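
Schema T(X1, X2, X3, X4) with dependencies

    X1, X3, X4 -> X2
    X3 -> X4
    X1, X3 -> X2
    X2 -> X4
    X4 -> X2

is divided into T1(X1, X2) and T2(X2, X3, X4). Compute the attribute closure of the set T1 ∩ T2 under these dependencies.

X2, X4

T1 ∩ T2 = {X2}.
X2 → X4 applies, adding X4
Closure: {X2, X4}.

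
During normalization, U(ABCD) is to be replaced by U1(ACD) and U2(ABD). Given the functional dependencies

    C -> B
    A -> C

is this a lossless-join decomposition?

Common attributes: U1 ∩ U2 = {AD}.
Closure of {AD}: A → C applies, adding C; C → B applies, adding B. So (AD)⁺ = {ABCD}.
This closure contains every attribute of U1, so U1 ∩ U2 → U1. The join is lossless.

Yes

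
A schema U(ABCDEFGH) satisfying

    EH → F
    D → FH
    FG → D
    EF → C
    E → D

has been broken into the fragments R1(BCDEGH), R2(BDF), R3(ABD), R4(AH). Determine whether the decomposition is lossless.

Chase test. Columns are ABCDEFGH; row i has aⱼ where attribute j ∈ Ri, else bᵢⱼ.
Initial tableau (one row per fragment):
  row 1: b11 a2 a3 a4 a5 b16 a7 a8
  row 2: b21 a2 b23 a4 b25 a6 b27 b28
  row 3: a1 a2 b33 a4 b35 b36 b37 b38
  row 4: a1 b42 b43 b44 b45 b46 b47 a8
Rows 1 and 2 agree on D; apply D→FH and equate their FH entries.
Rows 1 and 3 agree on D; apply D→FH and equate their FH entries.
No row becomes fully distinguished — the join is lossy.

No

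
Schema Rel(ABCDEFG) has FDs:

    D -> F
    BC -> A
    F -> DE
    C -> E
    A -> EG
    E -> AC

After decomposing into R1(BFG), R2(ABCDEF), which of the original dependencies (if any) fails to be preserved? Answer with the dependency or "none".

A -> EG

Check A → EG: no single fragment contains all of {AEG}, and the restricted closure of {A} across the fragments never reaches {EG}.
D → F is preserved.
BC → A is preserved.
F → DE is preserved.
C → E is preserved.
E → AC is preserved.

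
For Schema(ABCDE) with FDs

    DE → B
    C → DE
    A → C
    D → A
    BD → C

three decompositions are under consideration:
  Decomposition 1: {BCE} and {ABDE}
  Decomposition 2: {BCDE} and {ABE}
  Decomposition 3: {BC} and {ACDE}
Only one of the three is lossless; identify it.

Decomposition 1: common = {BE}, closure = {BE} → lossy.
Decomposition 2: common = {BE}, closure = {BE} → lossy.
Decomposition 3: common = {C}, closure = {ABCDE} → lossless.

Decomposition 3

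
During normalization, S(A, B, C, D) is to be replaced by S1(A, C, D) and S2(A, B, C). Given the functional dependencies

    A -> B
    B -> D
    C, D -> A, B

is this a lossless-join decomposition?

Yes

Common attributes: S1 ∩ S2 = {A, C}.
Closure of {A, C}: A → B applies, adding B; B → D applies, adding D. So (A, C)⁺ = {A, B, C, D}.
This closure contains every attribute of S1, so S1 ∩ S2 → S1. The join is lossless.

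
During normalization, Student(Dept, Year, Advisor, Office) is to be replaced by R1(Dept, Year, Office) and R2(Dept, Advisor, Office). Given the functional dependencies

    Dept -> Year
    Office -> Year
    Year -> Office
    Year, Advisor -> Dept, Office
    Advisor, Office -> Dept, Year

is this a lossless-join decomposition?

Yes

Common attributes: R1 ∩ R2 = {Dept, Office}.
Closure of {Dept, Office}: Dept → Year applies, adding Year. So (Dept, Office)⁺ = {Dept, Year, Office}.
This closure contains every attribute of R1, so R1 ∩ R2 → R1. The join is lossless.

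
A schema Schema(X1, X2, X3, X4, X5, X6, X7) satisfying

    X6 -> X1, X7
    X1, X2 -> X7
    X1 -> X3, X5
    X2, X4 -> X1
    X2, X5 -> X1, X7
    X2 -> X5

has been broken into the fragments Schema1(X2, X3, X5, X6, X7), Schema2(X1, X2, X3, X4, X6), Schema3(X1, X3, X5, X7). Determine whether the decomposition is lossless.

Yes

Chase test. Columns are X1, X2, X3, X4, X5, X6, X7; row i has aⱼ where attribute j ∈ Schemai, else bᵢⱼ.
Initial tableau (one row per fragment):
  row 1: b11 a2 a3 b14 a5 a6 a7
  row 2: a1 a2 a3 a4 b25 a6 b27
  row 3: a1 b32 a3 b34 a5 b36 a7
Rows 1 and 2 agree on X6; apply X6→X1, X7 and equate their X1, X7 entries.
Rows 1 and 2 agree on X1; apply X1→X3, X5 and equate their X3, X5 entries.
Row 2 is now all distinguished symbols — the join is lossless.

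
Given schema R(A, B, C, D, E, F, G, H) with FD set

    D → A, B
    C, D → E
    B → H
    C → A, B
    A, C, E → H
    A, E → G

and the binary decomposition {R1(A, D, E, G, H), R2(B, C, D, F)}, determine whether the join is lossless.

Common attributes: R1 ∩ R2 = {D}.
Closure of {D}: D → A, B applies, adding A, B; B → H applies, adding H. So (D)⁺ = {A, B, D, H}.
The closure contains neither all of R1 = {A, D, E, G, H} nor all of R2 = {B, C, D, F}, so the common attributes are not a superkey of either fragment. The join is lossy.

No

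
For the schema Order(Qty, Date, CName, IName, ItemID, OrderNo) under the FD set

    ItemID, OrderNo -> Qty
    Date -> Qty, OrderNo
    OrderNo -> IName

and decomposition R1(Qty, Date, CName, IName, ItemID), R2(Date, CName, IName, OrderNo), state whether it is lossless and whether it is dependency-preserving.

lossless but not dependency-preserving

Lossless test: (Date, CName, IName)⁺ = {Qty, Date, CName, IName, OrderNo}, which contains all of one fragment — lossless.
Dependency preservation: the restricted closure of {ItemID, OrderNo} across the fragments never reaches {Qty}, so ItemID, OrderNo → Qty cannot be enforced without a join — not preserved.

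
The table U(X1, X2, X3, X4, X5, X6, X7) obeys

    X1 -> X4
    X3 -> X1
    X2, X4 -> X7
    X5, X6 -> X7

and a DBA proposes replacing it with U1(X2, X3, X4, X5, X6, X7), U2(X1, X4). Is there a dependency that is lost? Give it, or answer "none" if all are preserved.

Check X3 → X1: no single fragment contains all of {X1, X3}, and the restricted closure of {X3} across the fragments never reaches {X1}.
X1 → X4 is preserved.
X2, X4 → X7 is preserved.
X5, X6 → X7 is preserved.

X3 -> X1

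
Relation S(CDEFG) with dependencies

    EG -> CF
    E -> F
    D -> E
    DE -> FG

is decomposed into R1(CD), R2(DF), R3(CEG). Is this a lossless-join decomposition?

Chase test. Columns are CDEFG; row i has aⱼ where attribute j ∈ Ri, else bᵢⱼ.
Initial tableau (one row per fragment):
  row 1: a1 a2 b13 b14 b15
  row 2: b21 a2 b23 a4 b25
  row 3: a1 b32 a3 b34 a5
Rows 1 and 2 agree on D; apply D→E and equate their E entries.
Rows 1 and 2 agree on DE; apply DE→FG and equate their FG entries.
Rows 1 and 2 agree on EG; apply EG→CF and equate their CF entries.
No row becomes fully distinguished — the join is lossy.

No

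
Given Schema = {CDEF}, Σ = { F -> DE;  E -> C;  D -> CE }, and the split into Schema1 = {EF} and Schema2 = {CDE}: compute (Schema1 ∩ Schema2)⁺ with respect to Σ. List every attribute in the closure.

Schema1 ∩ Schema2 = {E}.
E → C applies, adding C
Closure: {CE}.

CE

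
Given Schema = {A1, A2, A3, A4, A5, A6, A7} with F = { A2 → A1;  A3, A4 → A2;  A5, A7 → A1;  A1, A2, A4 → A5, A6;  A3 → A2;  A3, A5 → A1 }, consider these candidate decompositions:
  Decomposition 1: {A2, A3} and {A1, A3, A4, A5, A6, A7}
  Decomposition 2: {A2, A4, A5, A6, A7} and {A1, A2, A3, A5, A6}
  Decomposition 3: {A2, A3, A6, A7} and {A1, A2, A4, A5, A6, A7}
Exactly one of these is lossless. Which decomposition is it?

Decomposition 1: common = {A3}, closure = {A1, A2, A3} → lossless.
Decomposition 2: common = {A2, A5, A6}, closure = {A1, A2, A5, A6} → lossy.
Decomposition 3: common = {A2, A6, A7}, closure = {A1, A2, A6, A7} → lossy.

Decomposition 1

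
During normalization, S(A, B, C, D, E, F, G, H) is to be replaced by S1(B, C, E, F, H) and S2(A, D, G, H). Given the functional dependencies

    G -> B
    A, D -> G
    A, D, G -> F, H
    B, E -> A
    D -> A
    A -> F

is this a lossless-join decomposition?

Common attributes: S1 ∩ S2 = {H}.
No dependency enlarges {H}, so (H)⁺ = {H}.
The closure contains neither all of S1 = {B, C, E, F, H} nor all of S2 = {A, D, G, H}, so the common attributes are not a superkey of either fragment. The join is lossy.

No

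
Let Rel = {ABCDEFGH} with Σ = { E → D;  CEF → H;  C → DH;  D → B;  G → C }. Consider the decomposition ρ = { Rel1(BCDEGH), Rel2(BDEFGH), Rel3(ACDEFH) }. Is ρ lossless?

No

Chase test. Columns are ABCDEFGH; row i has aⱼ where attribute j ∈ Reli, else bᵢⱼ.
Initial tableau (one row per fragment):
  row 1: b11 a2 a3 a4 a5 b16 a7 a8
  row 2: b21 a2 b23 a4 a5 a6 a7 a8
  row 3: a1 b32 a3 a4 a5 a6 b37 a8
Rows 1 and 3 agree on D; apply D→B and equate their B entries.
Rows 1 and 2 agree on G; apply G→C and equate their C entries.
No row becomes fully distinguished — the join is lossy.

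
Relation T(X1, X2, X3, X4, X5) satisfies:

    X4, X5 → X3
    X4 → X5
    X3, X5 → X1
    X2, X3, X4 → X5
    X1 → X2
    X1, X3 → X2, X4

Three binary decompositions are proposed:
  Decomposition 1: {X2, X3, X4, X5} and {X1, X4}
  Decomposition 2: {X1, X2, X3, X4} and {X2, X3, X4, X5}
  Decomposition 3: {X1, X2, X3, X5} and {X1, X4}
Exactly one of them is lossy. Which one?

Decomposition 3

Decomposition 1: common = {X4}, closure = {X1, X2, X3, X4, X5} → lossless.
Decomposition 2: common = {X2, X3, X4}, closure = {X1, X2, X3, X4, X5} → lossless.
Decomposition 3: common = {X1}, closure = {X1, X2} → lossy.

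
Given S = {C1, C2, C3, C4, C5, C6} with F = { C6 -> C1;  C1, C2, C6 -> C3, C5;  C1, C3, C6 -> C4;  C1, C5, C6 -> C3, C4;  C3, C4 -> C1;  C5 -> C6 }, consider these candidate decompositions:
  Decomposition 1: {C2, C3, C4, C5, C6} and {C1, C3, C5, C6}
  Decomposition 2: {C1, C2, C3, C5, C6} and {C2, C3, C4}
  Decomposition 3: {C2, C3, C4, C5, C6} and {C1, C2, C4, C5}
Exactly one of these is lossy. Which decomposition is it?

Decomposition 1: common = {C3, C5, C6}, closure = {C1, C3, C4, C5, C6} → lossless.
Decomposition 2: common = {C2, C3}, closure = {C2, C3} → lossy.
Decomposition 3: common = {C2, C4, C5}, closure = {C1, C2, C3, C4, C5, C6} → lossless.

Decomposition 2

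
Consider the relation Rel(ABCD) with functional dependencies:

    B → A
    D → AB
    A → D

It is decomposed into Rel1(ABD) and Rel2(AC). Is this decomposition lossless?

Common attributes: Rel1 ∩ Rel2 = {A}.
Closure of {A}: A → D applies, adding D; D → AB applies, adding B. So (A)⁺ = {ABD}.
This closure contains every attribute of Rel1, so Rel1 ∩ Rel2 → Rel1. The join is lossless.

Yes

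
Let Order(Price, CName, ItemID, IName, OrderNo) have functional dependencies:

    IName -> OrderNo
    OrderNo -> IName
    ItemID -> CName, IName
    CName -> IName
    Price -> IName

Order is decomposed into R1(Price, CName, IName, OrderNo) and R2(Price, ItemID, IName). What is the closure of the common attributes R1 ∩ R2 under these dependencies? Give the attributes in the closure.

Price, IName, OrderNo

R1 ∩ R2 = {Price, IName}.
IName → OrderNo applies, adding OrderNo
Closure: {Price, IName, OrderNo}.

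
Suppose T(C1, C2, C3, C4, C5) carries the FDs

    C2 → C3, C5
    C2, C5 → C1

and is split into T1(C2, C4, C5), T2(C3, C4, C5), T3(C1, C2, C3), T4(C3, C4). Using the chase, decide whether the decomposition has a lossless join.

Yes

Chase test. Columns are C1, C2, C3, C4, C5; row i has aⱼ where attribute j ∈ Ti, else bᵢⱼ.
Initial tableau (one row per fragment):
  row 1: b11 a2 b13 a4 a5
  row 2: b21 b22 a3 a4 a5
  row 3: a1 a2 a3 b34 b35
  row 4: b41 b42 a3 a4 b45
Rows 1 and 3 agree on C2; apply C2→C3, C5 and equate their C3, C5 entries.
Rows 1 and 3 agree on C2, C5; apply C2, C5→C1 and equate their C1 entries.
Row 1 is now all distinguished symbols — the join is lossless.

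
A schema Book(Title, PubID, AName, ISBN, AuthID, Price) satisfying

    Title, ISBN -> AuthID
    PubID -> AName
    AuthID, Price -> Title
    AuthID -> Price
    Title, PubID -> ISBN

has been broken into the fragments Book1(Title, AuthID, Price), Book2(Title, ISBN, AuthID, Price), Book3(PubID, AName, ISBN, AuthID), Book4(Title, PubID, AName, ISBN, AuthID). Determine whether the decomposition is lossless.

Chase test. Columns are Title, PubID, AName, ISBN, AuthID, Price; row i has aⱼ where attribute j ∈ Booki, else bᵢⱼ.
Initial tableau (one row per fragment):
  row 1: a1 b12 b13 b14 a5 a6
  row 2: a1 b22 b23 a4 a5 a6
  row 3: b31 a2 a3 a4 a5 b36
  row 4: a1 a2 a3 a4 a5 b46
Rows 1 and 3 agree on AuthID; apply AuthID→Price and equate their Price entries.
Rows 1 and 4 agree on AuthID; apply AuthID→Price and equate their Price entries.
Rows 1 and 3 agree on AuthID, Price; apply AuthID, Price→Title and equate their Title entries.
Row 3 is now all distinguished symbols — the join is lossless.

Yes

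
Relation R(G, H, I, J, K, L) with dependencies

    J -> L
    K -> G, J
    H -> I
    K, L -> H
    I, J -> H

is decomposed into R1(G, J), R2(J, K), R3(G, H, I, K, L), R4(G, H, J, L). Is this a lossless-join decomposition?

Chase test. Columns are G, H, I, J, K, L; row i has aⱼ where attribute j ∈ Ri, else bᵢⱼ.
Initial tableau (one row per fragment):
  row 1: a1 b12 b13 a4 b15 b16
  row 2: b21 b22 b23 a4 a5 b26
  row 3: a1 a2 a3 b34 a5 a6
  row 4: a1 a2 b43 a4 b45 a6
Rows 1 and 2 agree on J; apply J→L and equate their L entries.
Rows 1 and 4 agree on J; apply J→L and equate their L entries.
Rows 2 and 3 agree on K; apply K→G, J and equate their G, J entries.
Rows 3 and 4 agree on H; apply H→I and equate their I entries.
Rows 2 and 3 agree on K, L; apply K, L→H and equate their H entries.
Rows 2 and 3 agree on H; apply H→I and equate their I entries.
Row 2 is now all distinguished symbols — the join is lossless.

Yes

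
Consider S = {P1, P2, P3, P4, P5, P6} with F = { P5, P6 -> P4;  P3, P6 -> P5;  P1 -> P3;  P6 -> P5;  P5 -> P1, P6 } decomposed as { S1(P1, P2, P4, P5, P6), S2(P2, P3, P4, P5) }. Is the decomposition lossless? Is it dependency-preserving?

lossless but not dependency-preserving

Lossless test: (P2, P4, P5)⁺ = {P1, P2, P3, P4, P5, P6}, which contains all of one fragment — lossless.
Dependency preservation: the restricted closure of {P1} across the fragments never reaches {P3}, so P1 → P3 cannot be enforced without a join — not preserved.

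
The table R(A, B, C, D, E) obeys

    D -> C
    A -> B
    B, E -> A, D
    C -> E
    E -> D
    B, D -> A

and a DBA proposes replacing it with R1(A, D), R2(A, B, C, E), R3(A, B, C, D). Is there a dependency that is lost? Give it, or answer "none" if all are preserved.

D → C lies within R3.
A → B lies within R2.
B, E → A, D: restricted closure across fragments reaches A, D.
C → E lies within R2.
E → D: restricted closure across fragments reaches D.
B, D → A lies within R3.
Every dependency is enforceable on the fragments, so the decomposition is dependency-preserving.

none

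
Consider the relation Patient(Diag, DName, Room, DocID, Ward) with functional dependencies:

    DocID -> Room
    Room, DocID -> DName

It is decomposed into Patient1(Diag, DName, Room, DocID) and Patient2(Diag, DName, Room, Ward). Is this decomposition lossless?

Common attributes: Patient1 ∩ Patient2 = {Diag, DName, Room}.
No dependency enlarges {Diag, DName, Room}, so (Diag, DName, Room)⁺ = {Diag, DName, Room}.
The closure contains neither all of Patient1 = {Diag, DName, Room, DocID} nor all of Patient2 = {Diag, DName, Room, Ward}, so the common attributes are not a superkey of either fragment. The join is lossy.

No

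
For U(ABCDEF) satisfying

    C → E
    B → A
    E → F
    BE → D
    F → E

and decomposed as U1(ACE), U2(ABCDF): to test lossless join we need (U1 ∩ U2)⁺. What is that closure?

U1 ∩ U2 = {AC}.
C → E applies, adding E
E → F applies, adding F
Closure: {ACEF}.

ACEF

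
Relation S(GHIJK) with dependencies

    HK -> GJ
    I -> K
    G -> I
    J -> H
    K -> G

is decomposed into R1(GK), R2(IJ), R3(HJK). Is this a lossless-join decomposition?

No

Chase test. Columns are GHIJK; row i has aⱼ where attribute j ∈ Ri, else bᵢⱼ.
Initial tableau (one row per fragment):
  row 1: a1 b12 b13 b14 a5
  row 2: b21 b22 a3 a4 b25
  row 3: b31 a2 b33 a4 a5
Rows 2 and 3 agree on J; apply J→H and equate their H entries.
Rows 1 and 3 agree on K; apply K→G and equate their G entries.
Rows 1 and 3 agree on G; apply G→I and equate their I entries.
No row becomes fully distinguished — the join is lossy.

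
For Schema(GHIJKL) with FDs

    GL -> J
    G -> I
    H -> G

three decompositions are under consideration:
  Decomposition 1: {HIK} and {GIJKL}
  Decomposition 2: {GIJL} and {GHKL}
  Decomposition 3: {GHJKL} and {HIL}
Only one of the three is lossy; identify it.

Decomposition 1: common = {IK}, closure = {IK} → lossy.
Decomposition 2: common = {GL}, closure = {GIJL} → lossless.
Decomposition 3: common = {HL}, closure = {GHIJL} → lossless.

Decomposition 1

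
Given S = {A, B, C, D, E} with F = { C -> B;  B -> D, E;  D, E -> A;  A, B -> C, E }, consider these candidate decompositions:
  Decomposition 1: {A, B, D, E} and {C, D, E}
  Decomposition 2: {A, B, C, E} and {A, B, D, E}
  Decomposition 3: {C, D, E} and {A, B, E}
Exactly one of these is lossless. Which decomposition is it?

Decomposition 2

Decomposition 1: common = {D, E}, closure = {A, D, E} → lossy.
Decomposition 2: common = {A, B, E}, closure = {A, B, C, D, E} → lossless.
Decomposition 3: common = {E}, closure = {E} → lossy.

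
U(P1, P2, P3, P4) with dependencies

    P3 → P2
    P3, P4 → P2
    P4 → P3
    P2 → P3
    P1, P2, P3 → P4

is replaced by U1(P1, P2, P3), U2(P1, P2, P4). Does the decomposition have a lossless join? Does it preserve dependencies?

Lossless test: (P1, P2)⁺ = {P1, P2, P3, P4}, which contains all of one fragment — lossless.
Dependency preservation: P3, P4 → P2; P4 → P3; P1, P2, P3 → P4 are not contained in any single fragment, but the restricted closure of each left-hand side across the fragments still reaches the right-hand side; the remaining FDs each lie inside some fragment. All dependencies are preserved.

lossless and dependency-preserving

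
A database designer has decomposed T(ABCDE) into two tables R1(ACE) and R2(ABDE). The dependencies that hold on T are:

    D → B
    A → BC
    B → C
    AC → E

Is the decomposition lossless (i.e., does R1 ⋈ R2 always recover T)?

Yes

Common attributes: R1 ∩ R2 = {AE}.
Closure of {AE}: A → BC applies, adding BC. So (AE)⁺ = {ABCE}.
This closure contains every attribute of R1, so R1 ∩ R2 → R1. The join is lossless.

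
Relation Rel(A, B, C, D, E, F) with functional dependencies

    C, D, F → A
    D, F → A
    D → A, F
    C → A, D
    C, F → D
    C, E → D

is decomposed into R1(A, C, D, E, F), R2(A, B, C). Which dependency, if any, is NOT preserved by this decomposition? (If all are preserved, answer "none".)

none

C, D, F → A lies within R1.
D, F → A lies within R1.
D → A, F lies within R1.
C → A, D lies within R1.
C, F → D lies within R1.
C, E → D lies within R1.
Every dependency is enforceable on the fragments, so the decomposition is dependency-preserving.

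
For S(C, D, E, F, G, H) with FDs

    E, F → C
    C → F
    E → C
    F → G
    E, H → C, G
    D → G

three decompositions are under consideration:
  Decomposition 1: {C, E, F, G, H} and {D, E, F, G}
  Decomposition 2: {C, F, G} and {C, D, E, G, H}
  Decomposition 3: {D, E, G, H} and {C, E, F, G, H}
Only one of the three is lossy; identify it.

Decomposition 1: common = {E, F, G}, closure = {C, E, F, G} → lossy.
Decomposition 2: common = {C, G}, closure = {C, F, G} → lossless.
Decomposition 3: common = {E, G, H}, closure = {C, E, F, G, H} → lossless.

Decomposition 1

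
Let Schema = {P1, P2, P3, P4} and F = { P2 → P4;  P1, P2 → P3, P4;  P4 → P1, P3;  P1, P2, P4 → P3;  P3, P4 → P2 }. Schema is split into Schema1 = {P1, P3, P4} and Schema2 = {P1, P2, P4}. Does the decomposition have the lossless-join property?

Common attributes: Schema1 ∩ Schema2 = {P1, P4}.
Closure of {P1, P4}: P4 → P1, P3 applies, adding P3; P3, P4 → P2 applies, adding P2. So (P1, P4)⁺ = {P1, P2, P3, P4}.
This closure contains every attribute of Schema1, so Schema1 ∩ Schema2 → Schema1. The join is lossless.

Yes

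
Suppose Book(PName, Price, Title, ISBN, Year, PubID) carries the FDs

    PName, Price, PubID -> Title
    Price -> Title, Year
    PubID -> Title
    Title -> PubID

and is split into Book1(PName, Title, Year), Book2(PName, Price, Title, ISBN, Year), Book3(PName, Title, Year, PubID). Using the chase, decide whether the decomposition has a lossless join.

Yes

Chase test. Columns are PName, Price, Title, ISBN, Year, PubID; row i has aⱼ where attribute j ∈ Booki, else bᵢⱼ.
Initial tableau (one row per fragment):
  row 1: a1 b12 a3 b14 a5 b16
  row 2: a1 a2 a3 a4 a5 b26
  row 3: a1 b32 a3 b34 a5 a6
Rows 1 and 2 agree on Title; apply Title→PubID and equate their PubID entries.
Rows 1 and 3 agree on Title; apply Title→PubID and equate their PubID entries.
Row 2 is now all distinguished symbols — the join is lossless.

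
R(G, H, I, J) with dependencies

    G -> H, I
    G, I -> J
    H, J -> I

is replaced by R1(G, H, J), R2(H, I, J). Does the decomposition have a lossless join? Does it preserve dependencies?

Lossless test: (H, J)⁺ = {H, I, J}, which contains all of one fragment — lossless.
Dependency preservation: G → H, I; G, I → J are not contained in any single fragment, but the restricted closure of each left-hand side across the fragments still reaches the right-hand side; the remaining FDs each lie inside some fragment. All dependencies are preserved.

lossless and dependency-preserving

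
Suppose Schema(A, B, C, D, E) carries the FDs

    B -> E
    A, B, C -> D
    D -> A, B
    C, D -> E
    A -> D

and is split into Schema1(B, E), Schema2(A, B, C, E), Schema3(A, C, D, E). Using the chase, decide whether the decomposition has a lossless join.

Yes

Chase test. Columns are A, B, C, D, E; row i has aⱼ where attribute j ∈ Schemai, else bᵢⱼ.
Initial tableau (one row per fragment):
  row 1: b11 a2 b13 b14 a5
  row 2: a1 a2 a3 b24 a5
  row 3: a1 b32 a3 a4 a5
Rows 2 and 3 agree on A; apply A→D and equate their D entries.
Rows 2 and 3 agree on D; apply D→A, B and equate their A, B entries.
Row 2 is now all distinguished symbols — the join is lossless.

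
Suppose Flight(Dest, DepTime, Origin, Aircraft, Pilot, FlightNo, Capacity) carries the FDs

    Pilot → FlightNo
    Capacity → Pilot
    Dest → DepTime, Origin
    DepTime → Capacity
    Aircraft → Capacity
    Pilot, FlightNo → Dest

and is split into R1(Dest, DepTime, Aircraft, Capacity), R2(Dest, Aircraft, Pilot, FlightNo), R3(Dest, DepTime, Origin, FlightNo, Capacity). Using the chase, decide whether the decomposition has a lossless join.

Chase test. Columns are Dest, DepTime, Origin, Aircraft, Pilot, FlightNo, Capacity; row i has aⱼ where attribute j ∈ Ri, else bᵢⱼ.
Initial tableau (one row per fragment):
  row 1: a1 a2 b13 a4 b15 b16 a7
  row 2: a1 b22 b23 a4 a5 a6 b27
  row 3: a1 a2 a3 b34 b35 a6 a7
Rows 1 and 3 agree on Capacity; apply Capacity→Pilot and equate their Pilot entries.
Rows 1 and 2 agree on Dest; apply Dest→DepTime, Origin and equate their DepTime, Origin entries.
Rows 1 and 3 agree on Dest; apply Dest→DepTime, Origin and equate their DepTime, Origin entries.
Rows 1 and 2 agree on DepTime; apply DepTime→Capacity and equate their Capacity entries.
Rows 1 and 3 agree on Pilot; apply Pilot→FlightNo and equate their FlightNo entries.
Rows 1 and 2 agree on Capacity; apply Capacity→Pilot and equate their Pilot entries.
Row 1 is now all distinguished symbols — the join is lossless.

Yes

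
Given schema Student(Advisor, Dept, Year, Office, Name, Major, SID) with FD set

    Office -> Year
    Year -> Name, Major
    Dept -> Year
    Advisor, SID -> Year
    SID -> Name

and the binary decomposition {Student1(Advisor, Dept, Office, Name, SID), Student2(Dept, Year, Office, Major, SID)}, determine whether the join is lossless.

Common attributes: Student1 ∩ Student2 = {Dept, Office, SID}.
Closure of {Dept, Office, SID}: Office → Year applies, adding Year; Year → Name, Major applies, adding Name, Major. So (Dept, Office, SID)⁺ = {Dept, Year, Office, Name, Major, SID}.
This closure contains every attribute of Student2, so Student1 ∩ Student2 → Student2. The join is lossless.

Yes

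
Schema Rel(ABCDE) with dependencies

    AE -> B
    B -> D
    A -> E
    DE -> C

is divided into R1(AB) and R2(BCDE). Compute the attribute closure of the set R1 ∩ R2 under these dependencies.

R1 ∩ R2 = {B}.
B → D applies, adding D
Closure: {BD}.

BD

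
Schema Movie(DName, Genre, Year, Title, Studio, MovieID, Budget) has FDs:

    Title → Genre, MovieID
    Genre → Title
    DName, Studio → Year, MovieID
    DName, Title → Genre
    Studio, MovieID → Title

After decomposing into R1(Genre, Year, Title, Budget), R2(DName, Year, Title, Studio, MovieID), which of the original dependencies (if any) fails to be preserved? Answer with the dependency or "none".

Title → Genre, MovieID: restricted closure across fragments reaches Genre, MovieID.
Genre → Title lies within R1.
DName, Studio → Year, MovieID lies within R2.
DName, Title → Genre: restricted closure across fragments reaches Genre.
Studio, MovieID → Title lies within R2.
Every dependency is enforceable on the fragments, so the decomposition is dependency-preserving.

none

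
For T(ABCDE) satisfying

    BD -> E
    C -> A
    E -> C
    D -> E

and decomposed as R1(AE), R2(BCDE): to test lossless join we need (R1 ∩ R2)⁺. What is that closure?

R1 ∩ R2 = {E}.
E → C applies, adding C
C → A applies, adding A
Closure: {ACE}.

ACE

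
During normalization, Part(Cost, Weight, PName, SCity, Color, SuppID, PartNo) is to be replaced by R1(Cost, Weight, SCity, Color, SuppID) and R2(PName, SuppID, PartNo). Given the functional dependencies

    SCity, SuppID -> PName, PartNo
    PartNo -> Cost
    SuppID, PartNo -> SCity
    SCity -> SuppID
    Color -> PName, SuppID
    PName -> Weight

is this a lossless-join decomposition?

No

Common attributes: R1 ∩ R2 = {SuppID}.
No dependency enlarges {SuppID}, so (SuppID)⁺ = {SuppID}.
The closure contains neither all of R1 = {Cost, Weight, SCity, Color, SuppID} nor all of R2 = {PName, SuppID, PartNo}, so the common attributes are not a superkey of either fragment. The join is lossy.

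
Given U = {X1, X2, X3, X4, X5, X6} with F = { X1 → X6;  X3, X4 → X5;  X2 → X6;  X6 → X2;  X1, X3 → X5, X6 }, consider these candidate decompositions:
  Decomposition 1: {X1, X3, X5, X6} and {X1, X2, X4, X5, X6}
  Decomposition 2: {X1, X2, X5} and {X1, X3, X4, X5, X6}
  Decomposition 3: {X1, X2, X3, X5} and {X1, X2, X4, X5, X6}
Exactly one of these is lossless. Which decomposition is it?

Decomposition 1: common = {X1, X5, X6}, closure = {X1, X2, X5, X6} → lossy.
Decomposition 2: common = {X1, X5}, closure = {X1, X2, X5, X6} → lossless.
Decomposition 3: common = {X1, X2, X5}, closure = {X1, X2, X5, X6} → lossy.

Decomposition 2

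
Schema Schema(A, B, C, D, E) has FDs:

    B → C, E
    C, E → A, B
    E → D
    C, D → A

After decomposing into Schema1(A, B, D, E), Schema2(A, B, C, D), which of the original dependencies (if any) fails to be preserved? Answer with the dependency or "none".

C, E → A, B

Check C, E → A, B: no single fragment contains all of {A, B, C, E}, and the restricted closure of {C, E} across the fragments never reaches {A, B}.
B → C, E is preserved.
E → D is preserved.
C, D → A is preserved.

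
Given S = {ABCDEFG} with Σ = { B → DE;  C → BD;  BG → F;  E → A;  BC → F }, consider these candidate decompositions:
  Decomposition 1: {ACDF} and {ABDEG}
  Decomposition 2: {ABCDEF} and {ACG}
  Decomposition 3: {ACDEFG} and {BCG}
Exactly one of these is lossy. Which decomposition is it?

Decomposition 1: common = {AD}, closure = {AD} → lossy.
Decomposition 2: common = {AC}, closure = {ABCDEF} → lossless.
Decomposition 3: common = {CG}, closure = {ABCDEFG} → lossless.

Decomposition 1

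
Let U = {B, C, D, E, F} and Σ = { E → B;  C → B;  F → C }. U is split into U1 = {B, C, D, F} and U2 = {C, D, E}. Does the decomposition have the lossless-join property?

No

Common attributes: U1 ∩ U2 = {C, D}.
Closure of {C, D}: C → B applies, adding B. So (C, D)⁺ = {B, C, D}.
The closure contains neither all of U1 = {B, C, D, F} nor all of U2 = {C, D, E}, so the common attributes are not a superkey of either fragment. The join is lossy.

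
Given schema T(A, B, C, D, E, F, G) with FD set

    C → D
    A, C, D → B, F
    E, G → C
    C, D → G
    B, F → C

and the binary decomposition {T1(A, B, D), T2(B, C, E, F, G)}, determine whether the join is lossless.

No

Common attributes: T1 ∩ T2 = {B}.
No dependency enlarges {B}, so (B)⁺ = {B}.
The closure contains neither all of T1 = {A, B, D} nor all of T2 = {B, C, E, F, G}, so the common attributes are not a superkey of either fragment. The join is lossy.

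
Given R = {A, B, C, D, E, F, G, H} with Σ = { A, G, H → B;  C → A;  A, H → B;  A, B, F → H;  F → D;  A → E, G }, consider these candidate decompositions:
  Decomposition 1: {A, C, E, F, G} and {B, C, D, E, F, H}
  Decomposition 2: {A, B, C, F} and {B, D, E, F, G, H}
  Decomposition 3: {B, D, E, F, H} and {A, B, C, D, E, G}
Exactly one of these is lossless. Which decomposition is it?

Decomposition 1: common = {C, E, F}, closure = {A, C, D, E, F, G} → lossless.
Decomposition 2: common = {B, F}, closure = {B, D, F} → lossy.
Decomposition 3: common = {B, D, E}, closure = {B, D, E} → lossy.

Decomposition 1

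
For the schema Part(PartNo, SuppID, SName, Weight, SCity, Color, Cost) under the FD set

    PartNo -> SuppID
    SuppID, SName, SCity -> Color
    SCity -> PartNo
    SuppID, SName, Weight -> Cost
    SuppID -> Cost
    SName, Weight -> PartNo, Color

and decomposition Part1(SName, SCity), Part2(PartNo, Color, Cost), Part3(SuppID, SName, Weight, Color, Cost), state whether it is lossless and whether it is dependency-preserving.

lossy and not dependency-preserving

Lossless test (chase): applying each FD to every pair of rows produces no changes in the tableau, so no row becomes fully distinguished — the join is lossy.
Dependency preservation: the restricted closure of {PartNo} across the fragments never reaches {SuppID}, so PartNo → SuppID cannot be enforced without a join — not preserved.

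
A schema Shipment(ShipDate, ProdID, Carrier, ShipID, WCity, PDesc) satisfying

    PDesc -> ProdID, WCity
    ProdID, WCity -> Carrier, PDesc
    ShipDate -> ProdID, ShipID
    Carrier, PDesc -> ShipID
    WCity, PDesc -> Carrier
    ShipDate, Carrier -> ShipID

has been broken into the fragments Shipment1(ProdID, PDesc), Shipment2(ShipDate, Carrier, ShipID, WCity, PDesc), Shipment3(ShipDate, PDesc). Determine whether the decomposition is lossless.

Chase test. Columns are ShipDate, ProdID, Carrier, ShipID, WCity, PDesc; row i has aⱼ where attribute j ∈ Shipmenti, else bᵢⱼ.
Initial tableau (one row per fragment):
  row 1: b11 a2 b13 b14 b15 a6
  row 2: a1 b22 a3 a4 a5 a6
  row 3: a1 b32 b33 b34 b35 a6
Rows 1 and 2 agree on PDesc; apply PDesc→ProdID, WCity and equate their ProdID, WCity entries.
Rows 1 and 3 agree on PDesc; apply PDesc→ProdID, WCity and equate their ProdID, WCity entries.
Rows 1 and 2 agree on ProdID, WCity; apply ProdID, WCity→Carrier, PDesc and equate their Carrier, PDesc entries.
Rows 1 and 3 agree on ProdID, WCity; apply ProdID, WCity→Carrier, PDesc and equate their Carrier, PDesc entries.
Rows 2 and 3 agree on ShipDate; apply ShipDate→ProdID, ShipID and equate their ProdID, ShipID entries.
Rows 1 and 2 agree on Carrier, PDesc; apply Carrier, PDesc→ShipID and equate their ShipID entries.
Row 2 is now all distinguished symbols — the join is lossless.

Yes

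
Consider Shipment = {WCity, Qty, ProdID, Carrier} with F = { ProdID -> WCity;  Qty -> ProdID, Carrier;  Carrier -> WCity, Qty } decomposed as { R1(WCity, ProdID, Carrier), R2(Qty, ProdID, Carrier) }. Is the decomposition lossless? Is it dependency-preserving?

lossless and dependency-preserving

Lossless test: (ProdID, Carrier)⁺ = {WCity, Qty, ProdID, Carrier}, which contains all of one fragment — lossless.
Dependency preservation: Carrier → WCity, Qty is not contained in any single fragment, but the restricted closure of its left-hand side across the fragments still reaches the right-hand side; the remaining FDs each lie inside some fragment. All dependencies are preserved.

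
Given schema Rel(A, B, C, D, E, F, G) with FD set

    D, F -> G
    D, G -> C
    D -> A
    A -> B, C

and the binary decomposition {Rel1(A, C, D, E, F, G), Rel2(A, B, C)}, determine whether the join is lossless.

Yes

Common attributes: Rel1 ∩ Rel2 = {A, C}.
Closure of {A, C}: A → B, C applies, adding B. So (A, C)⁺ = {A, B, C}.
This closure contains every attribute of Rel2, so Rel1 ∩ Rel2 → Rel2. The join is lossless.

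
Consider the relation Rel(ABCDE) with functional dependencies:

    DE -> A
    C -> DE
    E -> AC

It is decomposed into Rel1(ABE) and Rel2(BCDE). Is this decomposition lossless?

Yes

Common attributes: Rel1 ∩ Rel2 = {BE}.
Closure of {BE}: E → AC applies, adding AC; C → DE applies, adding D. So (BE)⁺ = {ABCDE}.
This closure contains every attribute of Rel1, so Rel1 ∩ Rel2 → Rel1. The join is lossless.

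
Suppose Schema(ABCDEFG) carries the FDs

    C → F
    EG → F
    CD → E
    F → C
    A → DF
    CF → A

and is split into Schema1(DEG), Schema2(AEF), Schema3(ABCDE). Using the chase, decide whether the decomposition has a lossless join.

Chase test. Columns are ABCDEFG; row i has aⱼ where attribute j ∈ Schemai, else bᵢⱼ.
Initial tableau (one row per fragment):
  row 1: b11 b12 b13 a4 a5 b16 a7
  row 2: a1 b22 b23 b24 a5 a6 b27
  row 3: a1 a2 a3 a4 a5 b36 b37
Rows 2 and 3 agree on A; apply A→DF and equate their DF entries.
Rows 2 and 3 agree on F; apply F→C and equate their C entries.
No row becomes fully distinguished — the join is lossy.

No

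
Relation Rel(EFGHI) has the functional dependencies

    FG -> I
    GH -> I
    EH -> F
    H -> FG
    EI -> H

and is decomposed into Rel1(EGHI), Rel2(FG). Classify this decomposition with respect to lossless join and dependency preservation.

lossy and not dependency-preserving

Lossless test: (G)⁺ = {G}, which is a superkey of neither fragment — lossy.
Dependency preservation: the restricted closure of {FG} across the fragments never reaches {I}, so FG → I cannot be enforced without a join — not preserved.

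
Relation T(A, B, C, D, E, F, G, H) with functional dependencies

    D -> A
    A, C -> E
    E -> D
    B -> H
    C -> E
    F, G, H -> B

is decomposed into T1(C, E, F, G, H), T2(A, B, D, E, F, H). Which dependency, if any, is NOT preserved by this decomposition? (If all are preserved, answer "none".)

Check F, G, H → B: no single fragment contains all of {B, F, G, H}, and the restricted closure of {F, G, H} across the fragments never reaches {B}.
D → A is preserved.
A, C → E is preserved.
E → D is preserved.
B → H is preserved.
C → E is preserved.

F, G, H -> B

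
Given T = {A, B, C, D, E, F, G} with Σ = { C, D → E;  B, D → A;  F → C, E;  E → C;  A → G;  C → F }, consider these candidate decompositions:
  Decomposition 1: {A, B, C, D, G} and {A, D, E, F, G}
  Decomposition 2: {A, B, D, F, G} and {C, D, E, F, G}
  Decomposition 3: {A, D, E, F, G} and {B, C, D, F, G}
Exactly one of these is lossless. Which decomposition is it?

Decomposition 2

Decomposition 1: common = {A, D, G}, closure = {A, D, G} → lossy.
Decomposition 2: common = {D, F, G}, closure = {C, D, E, F, G} → lossless.
Decomposition 3: common = {D, F, G}, closure = {C, D, E, F, G} → lossy.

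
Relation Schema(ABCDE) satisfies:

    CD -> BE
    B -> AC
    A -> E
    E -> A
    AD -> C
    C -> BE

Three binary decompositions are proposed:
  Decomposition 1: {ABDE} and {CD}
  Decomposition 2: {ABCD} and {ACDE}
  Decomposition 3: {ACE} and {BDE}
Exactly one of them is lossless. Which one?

Decomposition 1: common = {D}, closure = {D} → lossy.
Decomposition 2: common = {ACD}, closure = {ABCDE} → lossless.
Decomposition 3: common = {E}, closure = {AE} → lossy.

Decomposition 2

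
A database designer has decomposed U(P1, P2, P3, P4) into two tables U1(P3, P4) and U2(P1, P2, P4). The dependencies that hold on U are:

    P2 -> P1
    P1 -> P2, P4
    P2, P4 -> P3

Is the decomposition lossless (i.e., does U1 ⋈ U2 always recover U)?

Common attributes: U1 ∩ U2 = {P4}.
No dependency enlarges {P4}, so (P4)⁺ = {P4}.
The closure contains neither all of U1 = {P3, P4} nor all of U2 = {P1, P2, P4}, so the common attributes are not a superkey of either fragment. The join is lossy.

No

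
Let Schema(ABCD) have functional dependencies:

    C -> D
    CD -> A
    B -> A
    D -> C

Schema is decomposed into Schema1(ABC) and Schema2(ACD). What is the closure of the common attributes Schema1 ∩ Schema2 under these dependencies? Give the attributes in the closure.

Schema1 ∩ Schema2 = {AC}.
C → D applies, adding D
Closure: {ACD}.

ACD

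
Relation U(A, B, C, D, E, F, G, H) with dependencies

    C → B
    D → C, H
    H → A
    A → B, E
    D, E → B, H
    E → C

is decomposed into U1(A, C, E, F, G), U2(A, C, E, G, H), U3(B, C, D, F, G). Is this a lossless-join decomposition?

No

Chase test. Columns are A, B, C, D, E, F, G, H; row i has aⱼ where attribute j ∈ Ui, else bᵢⱼ.
Initial tableau (one row per fragment):
  row 1: a1 b12 a3 b14 a5 a6 a7 b18
  row 2: a1 b22 a3 b24 a5 b26 a7 a8
  row 3: b31 a2 a3 a4 b35 a6 a7 b38
Rows 1 and 2 agree on C; apply C→B and equate their B entries.
Rows 1 and 3 agree on C; apply C→B and equate their B entries.
No row becomes fully distinguished — the join is lossy.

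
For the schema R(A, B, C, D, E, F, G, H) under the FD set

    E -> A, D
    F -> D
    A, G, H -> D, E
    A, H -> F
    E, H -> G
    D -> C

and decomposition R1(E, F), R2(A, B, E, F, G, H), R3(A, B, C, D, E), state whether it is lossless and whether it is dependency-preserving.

lossless but not dependency-preserving

Lossless test (chase): Rows 1 and 2 agree on E; apply E→A, D and equate their A, D entries. Rows 1 and 3 agree on E; apply E→A, D and equate their A, D entries. Rows 1 and 2 agree on D; apply D→C and equate their C entries. Rows 1 and 3 agree on D; apply D→C and equate their C entries. Row 2 is now all distinguished symbols — the join is lossless.
Dependency preservation: the restricted closure of {F} across the fragments never reaches {D}, so F → D cannot be enforced without a join — not preserved.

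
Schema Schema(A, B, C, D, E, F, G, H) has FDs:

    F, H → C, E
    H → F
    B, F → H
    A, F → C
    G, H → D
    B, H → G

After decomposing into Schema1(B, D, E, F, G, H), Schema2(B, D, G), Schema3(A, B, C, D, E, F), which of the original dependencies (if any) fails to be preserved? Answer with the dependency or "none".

F, H → C, E

Check F, H → C, E: no single fragment contains all of {C, E, F, H}, and the restricted closure of {F, H} across the fragments never reaches {C, E}.
H → F is preserved.
B, F → H is preserved.
A, F → C is preserved.
G, H → D is preserved.
B, H → G is preserved.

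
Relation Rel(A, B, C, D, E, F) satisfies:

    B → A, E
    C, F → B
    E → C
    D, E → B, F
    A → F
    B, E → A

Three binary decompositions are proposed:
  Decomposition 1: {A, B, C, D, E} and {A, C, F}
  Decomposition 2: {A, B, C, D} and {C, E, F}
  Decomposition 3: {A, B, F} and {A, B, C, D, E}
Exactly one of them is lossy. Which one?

Decomposition 1: common = {A, C}, closure = {A, B, C, E, F} → lossless.
Decomposition 2: common = {C}, closure = {C} → lossy.
Decomposition 3: common = {A, B}, closure = {A, B, C, E, F} → lossless.

Decomposition 2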